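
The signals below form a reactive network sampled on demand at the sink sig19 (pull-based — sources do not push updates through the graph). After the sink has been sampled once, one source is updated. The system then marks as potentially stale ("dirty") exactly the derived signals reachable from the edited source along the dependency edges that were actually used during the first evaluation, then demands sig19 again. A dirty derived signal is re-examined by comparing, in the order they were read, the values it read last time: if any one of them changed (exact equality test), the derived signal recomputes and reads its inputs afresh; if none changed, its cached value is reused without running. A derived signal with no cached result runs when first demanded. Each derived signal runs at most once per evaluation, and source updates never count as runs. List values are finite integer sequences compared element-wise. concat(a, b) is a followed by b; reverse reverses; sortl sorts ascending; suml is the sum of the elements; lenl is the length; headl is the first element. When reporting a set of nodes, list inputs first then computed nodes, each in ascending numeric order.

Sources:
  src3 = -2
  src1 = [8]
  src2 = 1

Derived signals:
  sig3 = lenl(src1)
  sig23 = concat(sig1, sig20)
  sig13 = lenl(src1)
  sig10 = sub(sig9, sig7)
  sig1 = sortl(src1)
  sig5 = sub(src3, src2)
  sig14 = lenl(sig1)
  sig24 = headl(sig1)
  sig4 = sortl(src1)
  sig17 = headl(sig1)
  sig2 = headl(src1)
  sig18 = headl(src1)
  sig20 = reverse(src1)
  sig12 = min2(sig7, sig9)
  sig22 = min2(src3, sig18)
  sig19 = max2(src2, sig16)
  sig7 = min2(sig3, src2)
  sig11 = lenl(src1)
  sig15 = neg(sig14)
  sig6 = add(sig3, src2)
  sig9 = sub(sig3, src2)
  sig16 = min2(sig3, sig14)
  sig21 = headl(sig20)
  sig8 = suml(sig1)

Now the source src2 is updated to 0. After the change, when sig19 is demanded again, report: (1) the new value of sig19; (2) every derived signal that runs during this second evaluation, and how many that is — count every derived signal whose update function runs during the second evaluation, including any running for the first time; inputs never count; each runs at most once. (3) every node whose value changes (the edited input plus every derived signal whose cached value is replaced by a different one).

sig19 now evaluates to 1.
Run set: sig19 (1 run).
Changed values: src2.

Initial pass — values computed on the first demand:
  sig1 = sortl([8]) = [8]
  sig3 = lenl([8]) = 1
  sig14 = lenl([8]) = 1
  sig16 = min2(1, 1) = 1
  sig19 = max2(1, 1) = 1

Second demand — change propagation:
  sig19: re-runs because src2 1->0; new result 1 (unchanged).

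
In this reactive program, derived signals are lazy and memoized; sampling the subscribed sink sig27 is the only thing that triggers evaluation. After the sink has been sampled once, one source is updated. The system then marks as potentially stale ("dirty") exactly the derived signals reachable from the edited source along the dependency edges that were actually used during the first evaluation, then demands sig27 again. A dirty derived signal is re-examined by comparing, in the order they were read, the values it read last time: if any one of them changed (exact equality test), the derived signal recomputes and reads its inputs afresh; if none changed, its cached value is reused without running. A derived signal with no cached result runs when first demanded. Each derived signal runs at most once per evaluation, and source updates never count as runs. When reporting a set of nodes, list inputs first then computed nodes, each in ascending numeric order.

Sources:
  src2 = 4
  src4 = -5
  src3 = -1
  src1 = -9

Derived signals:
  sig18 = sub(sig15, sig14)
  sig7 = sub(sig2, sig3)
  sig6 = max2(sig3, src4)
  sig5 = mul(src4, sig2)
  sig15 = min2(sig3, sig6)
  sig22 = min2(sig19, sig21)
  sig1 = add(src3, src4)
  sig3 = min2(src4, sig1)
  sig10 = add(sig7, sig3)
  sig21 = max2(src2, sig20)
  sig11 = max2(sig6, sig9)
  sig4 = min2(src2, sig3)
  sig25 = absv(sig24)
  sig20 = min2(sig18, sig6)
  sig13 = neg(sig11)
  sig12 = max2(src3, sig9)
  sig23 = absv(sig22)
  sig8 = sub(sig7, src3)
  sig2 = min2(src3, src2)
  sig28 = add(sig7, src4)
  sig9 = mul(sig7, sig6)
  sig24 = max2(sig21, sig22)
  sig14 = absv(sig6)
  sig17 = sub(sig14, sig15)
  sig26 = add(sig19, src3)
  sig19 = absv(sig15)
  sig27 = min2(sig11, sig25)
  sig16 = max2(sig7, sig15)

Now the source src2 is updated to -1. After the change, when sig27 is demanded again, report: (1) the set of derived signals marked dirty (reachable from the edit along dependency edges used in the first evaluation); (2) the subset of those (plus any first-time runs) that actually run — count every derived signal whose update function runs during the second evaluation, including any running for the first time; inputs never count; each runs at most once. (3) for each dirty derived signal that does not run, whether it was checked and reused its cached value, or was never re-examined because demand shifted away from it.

The edit dirties: sig2, sig7, sig9, sig11, sig21, sig22, sig24, sig25, sig27.
6 derived signals run: sig2, sig21, sig22, sig24, sig25, sig27.
Cache hits after checking: sig7, sig9, sig11.
Note where the cutoff bites: sig7 is checked, finds nothing changed, and keeps its cache.

First demand of the output computes:
  sig1 = add(-1, -5) = -6
  sig2 = min2(-1, 4) = -1
  sig3 = min2(-5, -6) = -6
  sig6 = max2(-6, -5) = -5
  sig7 = sub(-1, -6) = 5
  sig9 = mul(5, -5) = -25
  sig11 = max2(-5, -25) = -5
  sig14 = absv(-5) = 5
  sig15 = min2(-6, -5) = -6
  sig18 = sub(-6, 5) = -11
  sig19 = absv(-6) = 6
  sig20 = min2(-11, -5) = -11
  sig21 = max2(4, -11) = 4
  sig22 = min2(6, 4) = 4
  sig24 = max2(4, 4) = 4
  sig25 = absv(4) = 4
  sig27 = min2(-5, 4) = -5

After the edit, cleaning proceeds:
  sig2: a read changed (src2 4->-1) — executes, giving -1 — identical to its old value.
  sig7: dirty, but its reads are unchanged (sig2 unchanged, sig3 unchanged); cached 5 stands.
  sig9: dirty, but its reads are unchanged (sig7 unchanged, sig6 unchanged); cached -25 stands.
  sig11: dirty, but its reads are unchanged (sig6 unchanged, sig9 unchanged); cached -5 stands.
  sig21: a read changed (src2 4->-1) — executes, giving -1.
  sig22: a read changed (sig21 4->-1) — executes, giving -1.
  sig24: a read changed (sig21 4->-1; sig22 4->-1) — executes, giving -1.
  sig25: a read changed (sig24 4->-1) — executes, giving 1.
  sig27: a read changed (sig25 4->1) — executes, giving -5 — identical to its old value.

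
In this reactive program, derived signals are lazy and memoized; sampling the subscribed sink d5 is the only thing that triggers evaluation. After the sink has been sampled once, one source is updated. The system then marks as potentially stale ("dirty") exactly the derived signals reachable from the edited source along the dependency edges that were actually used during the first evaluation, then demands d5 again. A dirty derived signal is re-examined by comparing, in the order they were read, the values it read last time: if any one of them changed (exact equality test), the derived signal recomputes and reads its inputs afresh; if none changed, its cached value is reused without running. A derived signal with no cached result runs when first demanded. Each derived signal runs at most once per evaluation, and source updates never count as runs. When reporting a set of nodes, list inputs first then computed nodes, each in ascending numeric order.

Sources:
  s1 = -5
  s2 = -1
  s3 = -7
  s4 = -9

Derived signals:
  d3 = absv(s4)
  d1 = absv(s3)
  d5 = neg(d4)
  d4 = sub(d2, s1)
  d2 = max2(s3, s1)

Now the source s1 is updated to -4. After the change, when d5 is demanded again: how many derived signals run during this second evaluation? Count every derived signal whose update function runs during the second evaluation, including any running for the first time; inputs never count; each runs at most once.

2 derived signals run: d2, d4.
Note the absorption at d4: it re-runs yet its value is the same, leaving the output's value untouched.

First demand of the output computes:
  d2 = max2(-7, -5) = -5
  d4 = sub(-5, -5) = 0
  d5 = neg(0) = 0

After the edit, cleaning proceeds:
  d2: a read changed (s1 -5->-4) — executes, giving -4.
  d4: a read changed (d2 -5->-4; s1 -5->-4) — executes, giving 0 — identical to its old value.
  d5: dirty, but its reads are unchanged (d4 unchanged); cached 0 stands.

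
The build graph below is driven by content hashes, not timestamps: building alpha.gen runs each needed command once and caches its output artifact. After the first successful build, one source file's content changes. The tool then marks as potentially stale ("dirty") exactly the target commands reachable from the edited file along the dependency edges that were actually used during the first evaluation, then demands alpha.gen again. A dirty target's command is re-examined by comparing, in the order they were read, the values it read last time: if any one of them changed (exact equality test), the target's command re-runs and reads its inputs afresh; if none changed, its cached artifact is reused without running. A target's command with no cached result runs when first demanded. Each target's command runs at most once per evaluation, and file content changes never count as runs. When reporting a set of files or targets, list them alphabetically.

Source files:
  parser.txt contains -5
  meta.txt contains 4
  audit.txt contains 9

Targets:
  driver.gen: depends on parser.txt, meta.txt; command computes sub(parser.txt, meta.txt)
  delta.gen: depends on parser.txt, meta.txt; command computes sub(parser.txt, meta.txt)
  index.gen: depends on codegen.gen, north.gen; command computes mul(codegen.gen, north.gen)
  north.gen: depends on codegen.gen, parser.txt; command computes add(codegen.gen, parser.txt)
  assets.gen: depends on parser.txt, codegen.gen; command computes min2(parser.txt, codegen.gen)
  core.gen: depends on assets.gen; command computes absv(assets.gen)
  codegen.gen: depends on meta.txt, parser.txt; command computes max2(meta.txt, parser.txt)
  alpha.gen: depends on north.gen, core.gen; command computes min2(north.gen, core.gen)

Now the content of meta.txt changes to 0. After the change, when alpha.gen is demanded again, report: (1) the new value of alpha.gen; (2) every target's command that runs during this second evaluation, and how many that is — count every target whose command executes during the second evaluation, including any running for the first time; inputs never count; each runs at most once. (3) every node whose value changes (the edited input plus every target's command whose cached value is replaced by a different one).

alpha.gen now evaluates to -5.
Run set: alpha.gen, assets.gen, codegen.gen, north.gen (4 run).
Changed values: alpha.gen, codegen.gen, meta.txt, north.gen.
The important point: at core.gen every value read last time is unchanged, so the dirty flag clears without a run.

Initial pass — values computed on the first demand:
  codegen.gen = max2(4, -5) = 4
  assets.gen = min2(-5, 4) = -5
  core.gen = absv(-5) = 5
  north.gen = add(4, -5) = -1
  alpha.gen = min2(-1, 5) = -1

Second demand — change propagation:
  codegen.gen: re-runs because meta.txt 4->0; new result 0.
  assets.gen: re-runs because codegen.gen 4->0; new result -5 (unchanged).
  core.gen: re-examined; everything it read last time is the same (assets.gen unchanged) — cache 5 kept, no run.
  north.gen: re-runs because codegen.gen 4->0; new result -5.
  alpha.gen: re-runs because north.gen -1->-5; new result -5.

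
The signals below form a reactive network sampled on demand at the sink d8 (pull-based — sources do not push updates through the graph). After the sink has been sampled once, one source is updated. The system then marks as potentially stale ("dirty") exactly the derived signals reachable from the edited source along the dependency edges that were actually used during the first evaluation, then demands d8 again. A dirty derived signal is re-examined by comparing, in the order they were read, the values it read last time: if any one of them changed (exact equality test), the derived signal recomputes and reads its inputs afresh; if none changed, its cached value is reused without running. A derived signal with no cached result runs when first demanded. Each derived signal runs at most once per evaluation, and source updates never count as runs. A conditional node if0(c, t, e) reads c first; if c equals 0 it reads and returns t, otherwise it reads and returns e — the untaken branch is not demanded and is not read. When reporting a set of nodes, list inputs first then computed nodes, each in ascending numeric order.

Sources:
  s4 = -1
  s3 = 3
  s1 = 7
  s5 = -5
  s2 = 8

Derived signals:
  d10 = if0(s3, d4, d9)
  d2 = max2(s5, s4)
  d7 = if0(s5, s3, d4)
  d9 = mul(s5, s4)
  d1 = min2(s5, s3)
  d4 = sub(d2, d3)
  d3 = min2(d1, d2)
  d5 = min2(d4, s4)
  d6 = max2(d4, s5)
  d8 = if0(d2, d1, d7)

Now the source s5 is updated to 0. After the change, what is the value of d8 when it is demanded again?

Initial pass — values computed on the first demand:
  d1 = min2(-5, 3) = -5
  d2 = max2(-5, -1) = -1
  d3 = min2(-5, -1) = -5
  d4 = sub(-1, -5) = 4
  d7 = if0(s5=-5 -> else branch d4) = 4
  d8 = if0(d2=-1 -> else branch d7) = 4

Second demand — change propagation:
  d1: re-runs because s5 -5->0; new result 0.
  d2: re-runs because s5 -5->0; new result 0.
  d3: dirty yet unreached — the second evaluation never asks for it.
  d4: dirty yet unreached — the second evaluation never asks for it.
  d7: dirty yet unreached — the second evaluation never asks for it.
  d8: re-runs because d2 -1->0; new result 0.

The important point: the flipped condition redirects demand; d3, d4, d7 are left stale, never re-checked.

d8 now evaluates to 0.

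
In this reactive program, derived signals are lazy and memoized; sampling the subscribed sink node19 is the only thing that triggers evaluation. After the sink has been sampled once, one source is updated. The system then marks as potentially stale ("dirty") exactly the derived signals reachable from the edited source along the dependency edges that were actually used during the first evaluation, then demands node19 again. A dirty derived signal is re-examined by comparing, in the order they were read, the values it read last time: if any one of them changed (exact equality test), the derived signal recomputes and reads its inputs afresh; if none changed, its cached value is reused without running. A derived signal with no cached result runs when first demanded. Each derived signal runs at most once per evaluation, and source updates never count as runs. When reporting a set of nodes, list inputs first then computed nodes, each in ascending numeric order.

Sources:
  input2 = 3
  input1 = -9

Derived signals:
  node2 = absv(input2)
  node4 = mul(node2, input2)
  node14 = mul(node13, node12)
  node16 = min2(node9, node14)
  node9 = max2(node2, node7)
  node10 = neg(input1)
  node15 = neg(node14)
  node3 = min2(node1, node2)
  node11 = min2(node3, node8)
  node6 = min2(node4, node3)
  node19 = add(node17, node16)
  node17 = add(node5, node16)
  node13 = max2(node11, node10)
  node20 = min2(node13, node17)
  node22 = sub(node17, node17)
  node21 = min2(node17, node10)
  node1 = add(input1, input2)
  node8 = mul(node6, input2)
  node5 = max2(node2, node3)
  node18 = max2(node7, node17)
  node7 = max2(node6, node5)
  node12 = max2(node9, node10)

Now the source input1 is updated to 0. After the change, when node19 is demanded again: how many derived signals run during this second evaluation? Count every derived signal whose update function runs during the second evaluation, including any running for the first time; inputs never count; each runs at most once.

12 derived signals run: node1, node3, node5, node6, node7, node8, node10, node11, node12, node13, node14, node16.
Note where the cutoff bites: node9 is checked, finds nothing changed, and keeps its cache.

First demand of the output computes:
  node1 = add(-9, 3) = -6
  node2 = absv(3) = 3
  node3 = min2(-6, 3) = -6
  node4 = mul(3, 3) = 9
  node5 = max2(3, -6) = 3
  node6 = min2(9, -6) = -6
  node7 = max2(-6, 3) = 3
  node8 = mul(-6, 3) = -18
  node9 = max2(3, 3) = 3
  node10 = neg(-9) = 9
  node11 = min2(-6, -18) = -18
  node12 = max2(3, 9) = 9
  node13 = max2(-18, 9) = 9
  node14 = mul(9, 9) = 81
  node16 = min2(3, 81) = 3
  node17 = add(3, 3) = 6
  node19 = add(6, 3) = 9

After the edit, cleaning proceeds:
  node1: a read changed (input1 -9->0) — executes, giving 3.
  node3: a read changed (node1 -6->3) — executes, giving 3.
  node5: a read changed (node3 -6->3) — executes, giving 3 — identical to its old value.
  node6: a read changed (node3 -6->3) — executes, giving 3.
  node7: a read changed (node6 -6->3) — executes, giving 3 — identical to its old value.
  node8: a read changed (node6 -6->3) — executes, giving 9.
  node9: dirty, but its reads are unchanged (node2 unchanged, node7 unchanged); cached 3 stands.
  node10: a read changed (input1 -9->0) — executes, giving 0.
  node11: a read changed (node3 -6->3; node8 -18->9) — executes, giving 3.
  node12: a read changed (node10 9->0) — executes, giving 3.
  node13: a read changed (node11 -18->3; node10 9->0) — executes, giving 3.
  node14: a read changed (node13 9->3; node12 9->3) — executes, giving 9.
  node16: a read changed (node14 81->9) — executes, giving 3 — identical to its old value.
  node17: dirty, but its reads are unchanged (node5 unchanged, node16 unchanged); cached 6 stands.
  node19: dirty, but its reads are unchanged (node17 unchanged, node16 unchanged); cached 9 stands.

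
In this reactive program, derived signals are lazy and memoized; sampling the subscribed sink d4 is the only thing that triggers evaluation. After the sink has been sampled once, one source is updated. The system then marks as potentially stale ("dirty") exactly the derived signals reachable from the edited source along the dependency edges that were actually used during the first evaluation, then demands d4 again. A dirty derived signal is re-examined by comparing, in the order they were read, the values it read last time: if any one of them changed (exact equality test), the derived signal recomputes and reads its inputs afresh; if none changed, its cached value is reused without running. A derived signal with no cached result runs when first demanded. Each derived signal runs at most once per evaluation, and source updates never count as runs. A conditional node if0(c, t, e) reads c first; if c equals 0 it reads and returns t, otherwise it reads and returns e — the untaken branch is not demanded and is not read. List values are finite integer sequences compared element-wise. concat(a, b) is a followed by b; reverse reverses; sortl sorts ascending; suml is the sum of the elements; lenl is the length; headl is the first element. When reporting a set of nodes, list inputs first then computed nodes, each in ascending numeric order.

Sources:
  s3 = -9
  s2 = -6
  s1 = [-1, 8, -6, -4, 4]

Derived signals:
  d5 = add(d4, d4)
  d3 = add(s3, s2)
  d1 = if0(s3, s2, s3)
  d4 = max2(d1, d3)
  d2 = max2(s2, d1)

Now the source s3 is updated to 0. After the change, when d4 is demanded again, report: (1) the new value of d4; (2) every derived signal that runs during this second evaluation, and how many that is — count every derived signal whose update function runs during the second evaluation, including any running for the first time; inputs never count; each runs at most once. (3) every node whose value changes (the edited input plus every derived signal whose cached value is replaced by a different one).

First demand of the output computes:
  d1 = if0(s3=-9 -> else branch s3) = -9
  d3 = add(-9, -6) = -15
  d4 = max2(-9, -15) = -9

After the edit, cleaning proceeds:
  d1: a read changed (s3 -9->0; s3 -9->0) — executes, giving -6.
  d3: a read changed (s3 -9->0) — executes, giving -6.
  d4: a read changed (d1 -9->-6; d3 -15->-6) — executes, giving -6.

Demanding d4 again yields -6.
3 derived signals run: d1, d3, d4.
The nodes whose values change: s3, d1, d3, d4.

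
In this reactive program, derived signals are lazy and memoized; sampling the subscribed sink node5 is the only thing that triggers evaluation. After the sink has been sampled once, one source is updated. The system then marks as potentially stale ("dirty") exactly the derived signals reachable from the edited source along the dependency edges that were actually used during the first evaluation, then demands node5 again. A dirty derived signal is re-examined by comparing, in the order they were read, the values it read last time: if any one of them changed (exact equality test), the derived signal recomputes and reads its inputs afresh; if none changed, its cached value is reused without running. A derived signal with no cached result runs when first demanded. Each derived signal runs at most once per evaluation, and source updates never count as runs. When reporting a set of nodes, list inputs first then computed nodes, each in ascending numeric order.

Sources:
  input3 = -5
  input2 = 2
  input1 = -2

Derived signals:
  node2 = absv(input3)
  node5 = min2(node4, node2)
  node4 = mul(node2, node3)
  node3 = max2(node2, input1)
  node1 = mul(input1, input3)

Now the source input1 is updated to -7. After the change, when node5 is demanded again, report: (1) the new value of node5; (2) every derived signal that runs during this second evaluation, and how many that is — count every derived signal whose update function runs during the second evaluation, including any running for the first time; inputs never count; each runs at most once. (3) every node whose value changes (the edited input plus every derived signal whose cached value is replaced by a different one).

Demanding node5 again yields 5.
1 derived signals run: node3.
The nodes whose values change: input1.
Note the absorption at node3: it re-runs yet its value is the same, leaving the output's value untouched.

First demand of the output computes:
  node2 = absv(-5) = 5
  node3 = max2(5, -2) = 5
  node4 = mul(5, 5) = 25
  node5 = min2(25, 5) = 5

After the edit, cleaning proceeds:
  node3: a read changed (input1 -2->-7) — executes, giving 5 — identical to its old value.
  node4: dirty, but its reads are unchanged (node2 unchanged, node3 unchanged); cached 25 stands.
  node5: dirty, but its reads are unchanged (node4 unchanged, node2 unchanged); cached 5 stands.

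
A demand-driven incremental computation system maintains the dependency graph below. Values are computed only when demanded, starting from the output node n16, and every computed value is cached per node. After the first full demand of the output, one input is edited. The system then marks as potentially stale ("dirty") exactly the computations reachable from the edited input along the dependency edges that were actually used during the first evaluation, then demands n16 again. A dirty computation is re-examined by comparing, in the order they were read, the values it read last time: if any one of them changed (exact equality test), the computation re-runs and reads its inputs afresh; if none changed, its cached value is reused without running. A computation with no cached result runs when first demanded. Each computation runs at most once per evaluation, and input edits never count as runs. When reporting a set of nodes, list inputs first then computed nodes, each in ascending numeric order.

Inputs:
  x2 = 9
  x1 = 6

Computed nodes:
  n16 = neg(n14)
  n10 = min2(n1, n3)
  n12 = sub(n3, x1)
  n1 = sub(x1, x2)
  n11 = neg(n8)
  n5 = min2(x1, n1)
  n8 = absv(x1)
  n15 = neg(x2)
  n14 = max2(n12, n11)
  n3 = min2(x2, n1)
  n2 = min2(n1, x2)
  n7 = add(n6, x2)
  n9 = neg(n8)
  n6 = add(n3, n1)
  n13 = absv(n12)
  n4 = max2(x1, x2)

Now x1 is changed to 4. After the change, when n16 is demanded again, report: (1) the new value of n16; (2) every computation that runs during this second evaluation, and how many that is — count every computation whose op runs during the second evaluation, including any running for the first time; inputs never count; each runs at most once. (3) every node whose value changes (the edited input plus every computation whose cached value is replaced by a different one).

First evaluation (everything demanded from the output):
  n1 = sub(6, 9) = -3
  n3 = min2(9, -3) = -3
  n8 = absv(6) = 6
  n11 = neg(6) = -6
  n12 = sub(-3, 6) = -9
  n14 = max2(-9, -6) = -6
  n16 = neg(-6) = 6

Propagation after the edit:
  n1: runs — x1 6->4; result -5.
  n3: runs — n1 -3->-5; result -5.
  n8: runs — x1 6->4; result 4.
  n11: runs — n8 6->4; result -4.
  n12: runs — n3 -3->-5; x1 6->4; result -9 (same value as before).
  n14: runs — n11 -6->-4; result -4.
  n16: runs — n14 -6->-4; result 4.

New value of n16: 4.
Computations that run: n1, n3, n8, n11, n12, n14, n16 — 7 in total.
Values that change: x1, n1, n3, n8, n11, n14, n16.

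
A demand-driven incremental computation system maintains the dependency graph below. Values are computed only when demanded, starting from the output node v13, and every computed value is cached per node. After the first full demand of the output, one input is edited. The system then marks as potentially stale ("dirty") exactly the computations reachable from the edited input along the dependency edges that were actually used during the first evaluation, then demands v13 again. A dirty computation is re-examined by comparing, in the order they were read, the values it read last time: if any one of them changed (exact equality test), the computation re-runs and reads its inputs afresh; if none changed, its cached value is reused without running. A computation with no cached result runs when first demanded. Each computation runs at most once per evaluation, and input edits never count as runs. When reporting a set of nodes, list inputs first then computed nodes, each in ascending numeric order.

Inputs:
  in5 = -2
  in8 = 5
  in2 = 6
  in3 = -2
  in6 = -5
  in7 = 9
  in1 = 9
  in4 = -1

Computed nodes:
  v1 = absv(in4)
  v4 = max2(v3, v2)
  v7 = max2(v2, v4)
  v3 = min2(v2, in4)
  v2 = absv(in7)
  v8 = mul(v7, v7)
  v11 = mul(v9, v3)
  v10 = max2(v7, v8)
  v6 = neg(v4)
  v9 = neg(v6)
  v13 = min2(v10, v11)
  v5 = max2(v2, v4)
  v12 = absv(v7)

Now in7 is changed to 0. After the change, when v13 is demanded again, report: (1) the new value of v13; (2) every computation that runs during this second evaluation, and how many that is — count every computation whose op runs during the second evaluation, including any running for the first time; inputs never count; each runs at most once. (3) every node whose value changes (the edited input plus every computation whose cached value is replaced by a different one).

New value of v13: 0.
Computations that run: v2, v3, v4, v6, v7, v8, v9, v10, v11, v13 — 10 in total.
Values that change: in7, v2, v4, v6, v7, v8, v9, v10, v11, v13.

First evaluation (everything demanded from the output):
  v2 = absv(9) = 9
  v3 = min2(9, -1) = -1
  v4 = max2(-1, 9) = 9
  v6 = neg(9) = -9
  v7 = max2(9, 9) = 9
  v8 = mul(9, 9) = 81
  v9 = neg(-9) = 9
  v10 = max2(9, 81) = 81
  v11 = mul(9, -1) = -9
  v13 = min2(81, -9) = -9

Propagation after the edit:
  v2: runs — in7 9->0; result 0.
  v3: runs — v2 9->0; result -1 (same value as before).
  v4: runs — v2 9->0; result 0.
  v6: runs — v4 9->0; result 0.
  v7: runs — v2 9->0; v4 9->0; result 0.
  v8: runs — v7 9->0; v7 9->0; result 0.
  v9: runs — v6 -9->0; result 0.
  v10: runs — v7 9->0; v8 81->0; result 0.
  v11: runs — v9 9->0; result 0.
  v13: runs — v10 81->0; v11 -9->0; result 0.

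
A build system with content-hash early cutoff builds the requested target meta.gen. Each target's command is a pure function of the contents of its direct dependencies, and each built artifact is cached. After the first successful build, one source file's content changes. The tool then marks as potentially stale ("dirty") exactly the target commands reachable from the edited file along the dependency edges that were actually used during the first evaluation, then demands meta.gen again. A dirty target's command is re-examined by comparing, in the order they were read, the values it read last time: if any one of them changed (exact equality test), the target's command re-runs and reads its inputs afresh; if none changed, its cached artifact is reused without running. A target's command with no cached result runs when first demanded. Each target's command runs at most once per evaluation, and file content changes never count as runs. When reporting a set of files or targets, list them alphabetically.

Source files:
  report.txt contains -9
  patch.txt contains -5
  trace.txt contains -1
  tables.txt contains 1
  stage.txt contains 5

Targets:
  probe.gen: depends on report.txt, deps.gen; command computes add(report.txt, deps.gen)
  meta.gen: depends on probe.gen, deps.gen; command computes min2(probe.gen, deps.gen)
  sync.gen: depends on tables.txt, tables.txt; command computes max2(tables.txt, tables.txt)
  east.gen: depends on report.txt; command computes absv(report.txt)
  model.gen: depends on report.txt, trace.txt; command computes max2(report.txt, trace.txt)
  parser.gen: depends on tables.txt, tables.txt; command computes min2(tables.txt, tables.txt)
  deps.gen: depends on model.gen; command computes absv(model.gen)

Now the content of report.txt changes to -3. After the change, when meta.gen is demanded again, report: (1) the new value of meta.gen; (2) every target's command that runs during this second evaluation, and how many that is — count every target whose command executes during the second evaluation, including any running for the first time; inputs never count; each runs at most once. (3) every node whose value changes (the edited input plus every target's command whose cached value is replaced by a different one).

New value of meta.gen: -2.
Target commands that run: meta.gen, model.gen, probe.gen — 3 in total.
Values that change: meta.gen, probe.gen, report.txt.
Key observation: the cutoff stops propagation at deps.gen — its inputs' values are unchanged, so it reuses its cache.

First evaluation (everything demanded from the output):
  model.gen = max2(-9, -1) = -1
  deps.gen = absv(-1) = 1
  probe.gen = add(-9, 1) = -8
  meta.gen = min2(-8, 1) = -8

Propagation after the edit:
  model.gen: runs — report.txt -9->-3; result -1 (same value as before).
  deps.gen: checked — values it read are unchanged (model.gen unchanged); reused cached 1 without running.
  probe.gen: runs — report.txt -9->-3; result -2.
  meta.gen: runs — probe.gen -8->-2; result -2.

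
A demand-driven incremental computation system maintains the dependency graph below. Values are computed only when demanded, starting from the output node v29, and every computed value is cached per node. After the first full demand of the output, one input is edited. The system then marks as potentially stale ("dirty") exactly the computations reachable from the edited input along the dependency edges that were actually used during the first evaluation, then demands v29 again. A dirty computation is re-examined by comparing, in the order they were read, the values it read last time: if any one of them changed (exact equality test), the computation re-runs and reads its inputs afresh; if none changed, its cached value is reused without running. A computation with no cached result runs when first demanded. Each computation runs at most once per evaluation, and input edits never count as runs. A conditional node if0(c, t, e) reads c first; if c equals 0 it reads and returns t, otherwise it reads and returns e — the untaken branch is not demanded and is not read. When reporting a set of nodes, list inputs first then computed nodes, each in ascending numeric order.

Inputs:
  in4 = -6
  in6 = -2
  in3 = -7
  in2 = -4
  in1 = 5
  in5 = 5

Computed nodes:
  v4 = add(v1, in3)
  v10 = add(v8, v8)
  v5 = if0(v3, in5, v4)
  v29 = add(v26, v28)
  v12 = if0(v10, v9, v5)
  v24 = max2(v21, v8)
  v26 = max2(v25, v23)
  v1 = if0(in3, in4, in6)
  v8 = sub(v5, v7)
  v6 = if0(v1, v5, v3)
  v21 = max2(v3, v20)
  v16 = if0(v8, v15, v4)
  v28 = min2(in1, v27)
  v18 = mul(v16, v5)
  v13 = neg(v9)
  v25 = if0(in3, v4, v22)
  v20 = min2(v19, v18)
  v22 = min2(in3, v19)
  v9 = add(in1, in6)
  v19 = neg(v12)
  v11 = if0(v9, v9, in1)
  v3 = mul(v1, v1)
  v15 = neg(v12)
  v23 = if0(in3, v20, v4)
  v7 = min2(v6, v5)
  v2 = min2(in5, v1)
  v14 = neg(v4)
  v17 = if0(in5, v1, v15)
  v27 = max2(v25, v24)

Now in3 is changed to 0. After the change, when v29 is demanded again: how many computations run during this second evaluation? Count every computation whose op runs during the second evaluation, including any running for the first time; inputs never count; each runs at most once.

Computations that run: v1, v3, v4, v5, v6, v7, v8, v18, v20, v21, v23, v24, v25, v26, v27, v28, v29 — 17 in total.
Key observation: a condition flipped, so demand moved to the other branch — v22 is never re-examined.

First evaluation (everything demanded from the output):
  v1 = if0(in3=-7 -> else branch in6) = -2
  v3 = mul(-2, -2) = 4
  v4 = add(-2, -7) = -9
  v5 = if0(v3=4 -> else branch v4) = -9
  v6 = if0(v1=-2 -> else branch v3) = 4
  v7 = min2(4, -9) = -9
  v8 = sub(-9, -9) = 0
  v9 = add(5, -2) = 3
  v10 = add(0, 0) = 0
  v12 = if0(v10=0 -> then branch v9) = 3
  v15 = neg(3) = -3
  v16 = if0(v8=0 -> then branch v15) = -3
  v18 = mul(-3, -9) = 27
  v19 = neg(3) = -3
  v20 = min2(-3, 27) = -3
  v21 = max2(4, -3) = 4
  v22 = min2(-7, -3) = -7
  v23 = if0(in3=-7 -> else branch v4) = -9
  v24 = max2(4, 0) = 4
  v25 = if0(in3=-7 -> else branch v22) = -7
  v26 = max2(-7, -9) = -7
  v27 = max2(-7, 4) = 4
  v28 = min2(5, 4) = 4
  v29 = add(-7, 4) = -3

Propagation after the edit:
  v1: runs — in3 -7->0; result -6.
  v3: runs — v1 -2->-6; v1 -2->-6; result 36.
  v4: runs — v1 -2->-6; in3 -7->0; result -6.
  v5: runs — v3 4->36; v4 -9->-6; result -6.
  v6: runs — v1 -2->-6; v3 4->36; result 36.
  v7: runs — v6 4->36; v5 -9->-6; result -6.
  v8: runs — v5 -9->-6; v7 -9->-6; result 0 (same value as before).
  v10: checked — values it read are unchanged (v8 unchanged, v8 unchanged); reused cached 0 without running.
  v12: checked — values it read are unchanged (v10 unchanged, v9 unchanged); reused cached 3 without running.
  v15: checked — values it read are unchanged (v12 unchanged); reused cached -3 without running.
  v16: checked — values it read are unchanged (v8 unchanged, v15 unchanged); reused cached -3 without running.
  v18: runs — v5 -9->-6; result 18.
  v19: checked — values it read are unchanged (v12 unchanged); reused cached -3 without running.
  v20: runs — v18 27->18; result -3 (same value as before).
  v21: runs — v3 4->36; result 36.
  v22: marked dirty but never re-examined — demand shifted away from it.
  v23: runs — in3 -7->0; v4 -9->-6; result -3.
  v24: runs — v21 4->36; result 36.
  v25: runs — in3 -7->0; result -6.
  v26: runs — v25 -7->-6; v23 -9->-3; result -3.
  v27: runs — v25 -7->-6; v24 4->36; result 36.
  v28: runs — v27 4->36; result 5.
  v29: runs — v26 -7->-3; v28 4->5; result 2.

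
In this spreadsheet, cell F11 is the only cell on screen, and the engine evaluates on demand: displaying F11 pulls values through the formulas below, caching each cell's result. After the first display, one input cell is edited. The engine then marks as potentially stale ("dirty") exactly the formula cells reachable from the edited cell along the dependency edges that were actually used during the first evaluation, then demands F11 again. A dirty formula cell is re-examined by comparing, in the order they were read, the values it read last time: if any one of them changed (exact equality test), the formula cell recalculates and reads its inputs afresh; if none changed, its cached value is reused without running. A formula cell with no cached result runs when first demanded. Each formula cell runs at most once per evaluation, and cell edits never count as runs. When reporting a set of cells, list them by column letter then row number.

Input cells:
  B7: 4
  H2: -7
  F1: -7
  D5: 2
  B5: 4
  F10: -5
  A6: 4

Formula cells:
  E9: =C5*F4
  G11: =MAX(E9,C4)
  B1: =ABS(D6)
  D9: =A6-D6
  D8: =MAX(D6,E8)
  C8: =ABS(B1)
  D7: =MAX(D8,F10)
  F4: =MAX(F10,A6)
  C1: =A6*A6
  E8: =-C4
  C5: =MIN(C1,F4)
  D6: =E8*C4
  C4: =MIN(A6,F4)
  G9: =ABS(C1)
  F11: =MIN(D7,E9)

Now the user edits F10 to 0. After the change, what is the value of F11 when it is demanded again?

F11 now evaluates to 0.
The important point: at C5 every value read last time is unchanged, so the dirty flag clears without a run.

Initial pass — values computed on the first demand:
  C1 = 4 * 4 = 16
  F4 = MAX(-5, 4) = 4
  C4 = MIN(4, 4) = 4
  C5 = MIN(16, 4) = 4
  E8 = -(4) = -4
  D6 = -4 * 4 = -16
  D8 = MAX(-16, -4) = -4
  D7 = MAX(-4, -5) = -4
  E9 = 4 * 4 = 16
  F11 = MIN(-4, 16) = -4

Second demand — change propagation:
  F4: re-runs because F10 -5->0; new result 4 (unchanged).
  C4: re-examined; everything it read last time is the same (A6 unchanged, F4 unchanged) — cache 4 kept, no run.
  C5: re-examined; everything it read last time is the same (C1 unchanged, F4 unchanged) — cache 4 kept, no run.
  E8: re-examined; everything it read last time is the same (C4 unchanged) — cache -4 kept, no run.
  D6: re-examined; everything it read last time is the same (E8 unchanged, C4 unchanged) — cache -16 kept, no run.
  D8: re-examined; everything it read last time is the same (D6 unchanged, E8 unchanged) — cache -4 kept, no run.
  D7: re-runs because F10 -5->0; new result 0.
  E9: re-examined; everything it read last time is the same (C5 unchanged, F4 unchanged) — cache 16 kept, no run.
  F11: re-runs because D7 -4->0; new result 0.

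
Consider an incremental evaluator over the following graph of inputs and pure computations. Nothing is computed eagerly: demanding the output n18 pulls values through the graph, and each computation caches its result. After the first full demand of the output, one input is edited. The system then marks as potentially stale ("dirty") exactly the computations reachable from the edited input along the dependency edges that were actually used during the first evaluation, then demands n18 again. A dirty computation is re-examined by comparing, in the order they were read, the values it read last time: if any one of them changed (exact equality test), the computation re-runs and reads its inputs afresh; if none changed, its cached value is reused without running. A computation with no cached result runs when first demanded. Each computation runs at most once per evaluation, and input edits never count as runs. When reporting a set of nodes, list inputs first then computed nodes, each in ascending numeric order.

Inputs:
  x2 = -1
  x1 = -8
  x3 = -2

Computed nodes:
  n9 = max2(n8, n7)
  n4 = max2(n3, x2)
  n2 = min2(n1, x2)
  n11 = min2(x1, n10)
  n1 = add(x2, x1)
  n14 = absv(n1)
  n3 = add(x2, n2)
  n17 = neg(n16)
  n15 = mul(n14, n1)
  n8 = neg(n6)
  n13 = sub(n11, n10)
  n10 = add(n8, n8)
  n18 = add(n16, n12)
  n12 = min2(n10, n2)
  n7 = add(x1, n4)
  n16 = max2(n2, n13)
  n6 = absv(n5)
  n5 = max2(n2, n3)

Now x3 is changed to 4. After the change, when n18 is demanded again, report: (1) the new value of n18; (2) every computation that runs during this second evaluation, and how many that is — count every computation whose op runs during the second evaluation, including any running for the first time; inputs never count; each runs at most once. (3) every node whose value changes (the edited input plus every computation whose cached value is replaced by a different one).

Initial pass — values computed on the first demand:
  n1 = add(-1, -8) = -9
  n2 = min2(-9, -1) = -9
  n3 = add(-1, -9) = -10
  n5 = max2(-9, -10) = -9
  n6 = absv(-9) = 9
  n8 = neg(9) = -9
  n10 = add(-9, -9) = -18
  n11 = min2(-8, -18) = -18
  n12 = min2(-18, -9) = -18
  n13 = sub(-18, -18) = 0
  n16 = max2(-9, 0) = 0
  n18 = add(0, -18) = -18

Second demand — change propagation:
  no demanded computation ever read x3, so the edit dirties nothing and nothing runs.

The important point: nothing the output needs ever reads x3, so the edit is invisible to it.

n18 now evaluates to -18.
Run set: none (0 run).
Changed values: x3.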